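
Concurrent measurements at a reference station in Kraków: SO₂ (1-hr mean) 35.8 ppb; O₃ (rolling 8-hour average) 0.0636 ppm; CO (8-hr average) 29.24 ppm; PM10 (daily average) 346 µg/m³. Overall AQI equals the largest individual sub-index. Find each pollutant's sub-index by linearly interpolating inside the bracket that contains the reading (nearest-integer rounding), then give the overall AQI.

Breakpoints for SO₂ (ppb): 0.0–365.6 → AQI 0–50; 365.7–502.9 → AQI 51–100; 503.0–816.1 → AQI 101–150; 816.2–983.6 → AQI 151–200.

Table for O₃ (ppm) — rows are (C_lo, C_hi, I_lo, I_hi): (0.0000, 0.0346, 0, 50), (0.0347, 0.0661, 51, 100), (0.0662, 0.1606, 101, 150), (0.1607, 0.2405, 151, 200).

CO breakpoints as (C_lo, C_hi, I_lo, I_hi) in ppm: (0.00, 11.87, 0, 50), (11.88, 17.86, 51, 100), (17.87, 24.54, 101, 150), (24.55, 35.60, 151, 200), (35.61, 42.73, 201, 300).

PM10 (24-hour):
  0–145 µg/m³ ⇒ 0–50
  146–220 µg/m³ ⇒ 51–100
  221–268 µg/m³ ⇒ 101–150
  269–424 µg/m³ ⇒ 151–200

SO₂ 35.8: bracket 0.0–365.6 → index 0–50; slope 50/365.6, offset 35.8.
AQI = 0 + 50/365.6·35.8 ≈ 4.90 ⇒ 5.
O₃ 0.0636: bracket 0.0347–0.0661 → index 51–100; slope 49/0.0314, offset 0.0289.
AQI = 51 + 49/0.0314·0.0289 ≈ 96.10 ⇒ 96.
CO: 29.24 ∈ [24.55, 35.60] ↔ index [151, 200].
151 + (29.24−24.55)·(200−151)/(35.60−24.55) = 151 + 4.69·49/11.05 ≈ 171.80, so AQI = 172.
PM10: 346 lies in 269–424, so I_lo=151, I_hi=200, C_lo=269, C_hi=424.
(200−151)/(424−269) × (346−269) + 151 = 49/155 × 77 + 151 ≈ 175.34 → 175.
Sub-indices: SO₂→5, O₃→96, CO→172, PM10→175. Overall AQI = max = 175; dominant pollutant is PM10.

175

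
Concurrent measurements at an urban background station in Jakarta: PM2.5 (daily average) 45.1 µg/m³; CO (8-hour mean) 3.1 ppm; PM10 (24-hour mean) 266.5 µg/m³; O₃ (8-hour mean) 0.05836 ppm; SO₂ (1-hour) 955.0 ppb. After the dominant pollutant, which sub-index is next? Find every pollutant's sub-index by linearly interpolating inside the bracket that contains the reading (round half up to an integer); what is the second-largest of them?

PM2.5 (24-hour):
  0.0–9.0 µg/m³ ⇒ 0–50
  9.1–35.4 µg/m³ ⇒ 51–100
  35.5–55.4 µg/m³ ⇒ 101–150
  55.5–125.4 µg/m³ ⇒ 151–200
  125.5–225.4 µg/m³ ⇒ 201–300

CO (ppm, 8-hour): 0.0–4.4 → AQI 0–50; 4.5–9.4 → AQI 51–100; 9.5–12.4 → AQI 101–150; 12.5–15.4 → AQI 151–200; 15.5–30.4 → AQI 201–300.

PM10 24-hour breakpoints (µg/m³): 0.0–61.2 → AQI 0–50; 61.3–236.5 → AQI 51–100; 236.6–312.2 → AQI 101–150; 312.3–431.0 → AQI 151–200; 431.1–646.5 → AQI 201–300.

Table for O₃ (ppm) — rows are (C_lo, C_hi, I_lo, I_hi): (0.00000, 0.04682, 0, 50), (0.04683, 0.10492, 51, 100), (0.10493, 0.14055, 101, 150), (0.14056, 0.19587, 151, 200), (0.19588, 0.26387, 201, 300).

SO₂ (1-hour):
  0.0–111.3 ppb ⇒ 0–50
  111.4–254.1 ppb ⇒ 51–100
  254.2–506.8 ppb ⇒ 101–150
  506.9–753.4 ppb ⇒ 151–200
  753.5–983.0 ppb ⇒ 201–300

125

PM2.5: row 35.5–55.4 (AQI 101–150). (150−101)·(45.1−35.5)/(55.4−35.5) + 101 = 49·9.6/19.9 + 101 ≈ 124.64 → 125.
CO: row 0.0–4.4 (AQI 0–50). (50−0)·(3.1−0.0)/(4.4−0.0) + 0 = 50·3.1/4.4 + 0 ≈ 35.23 → 35.
PM10: 266.5 ∈ [236.6, 312.2] ↔ index [101, 150].
101 + (266.5−236.6)·(150−101)/(312.2−236.6) = 101 + 29.9·49/75.6 ≈ 120.38, so AQI = 120.
O₃: 0.05836 ∈ [0.04683, 0.10492] ↔ index [51, 100].
51 + (0.05836−0.04683)·(100−51)/(0.10492−0.04683) = 51 + 0.01153·49/0.05809 ≈ 60.73, so AQI = 61.
SO₂: 955.0 lies in 753.5–983.0, so I_lo=201, I_hi=300, C_lo=753.5, C_hi=983.0.
(300−201)/(983.0−753.5) × (955.0−753.5) + 201 = 99/229.5 × 201.5 + 201 ≈ 287.92 → 288.
Sub-indices: PM2.5→125, CO→35, PM10→120, O₃→61, SO₂→288. Ranked high→low: 288, 125, 120, 61, 35. Second-highest sub-index = 125.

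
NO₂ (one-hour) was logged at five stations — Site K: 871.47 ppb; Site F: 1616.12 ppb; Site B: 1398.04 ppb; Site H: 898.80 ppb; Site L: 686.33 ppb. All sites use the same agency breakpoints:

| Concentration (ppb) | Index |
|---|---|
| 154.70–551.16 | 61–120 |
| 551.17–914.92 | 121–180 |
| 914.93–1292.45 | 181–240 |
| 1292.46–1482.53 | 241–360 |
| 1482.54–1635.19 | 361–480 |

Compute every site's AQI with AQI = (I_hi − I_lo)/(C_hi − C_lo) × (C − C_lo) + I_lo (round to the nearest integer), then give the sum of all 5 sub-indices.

1265

Site K 871.47: bracket 551.17–914.92 → index 121–180; slope 59/363.75, offset 320.30.
AQI = 121 + 59/363.75·320.30 ≈ 172.95 ⇒ 173.
Site F: 1616.12 lies in 1482.54–1635.19, so I_lo=361, I_hi=480, C_lo=1482.54, C_hi=1635.19.
(480−361)/(1635.19−1482.54) × (1616.12−1482.54) + 361 = 119/152.65 × 133.58 + 361 ≈ 465.13 → 465.
Site B: 1398.04 ∈ [1292.46, 1482.53] ↔ index [241, 360].
241 + (1398.04−1292.46)·(360−241)/(1482.53−1292.46) = 241 + 105.58·119/190.07 ≈ 307.10, so AQI = 307.
Site H 898.80: bracket 551.17–914.92 → index 121–180; slope 59/363.75, offset 347.63.
AQI = 121 + 59/363.75·347.63 ≈ 177.39 ⇒ 177.
Site L: 686.33 ∈ [551.17, 914.92] ↔ index [121, 180].
121 + (686.33−551.17)·(180−121)/(914.92−551.17) = 121 + 135.16·59/363.75 ≈ 142.92, so AQI = 143.
AQIs: Site K=173, Site F=465, Site B=307, Site H=177, Site L=143. Sum = 173 + 465 + 307 + 177 + 143 = 1265.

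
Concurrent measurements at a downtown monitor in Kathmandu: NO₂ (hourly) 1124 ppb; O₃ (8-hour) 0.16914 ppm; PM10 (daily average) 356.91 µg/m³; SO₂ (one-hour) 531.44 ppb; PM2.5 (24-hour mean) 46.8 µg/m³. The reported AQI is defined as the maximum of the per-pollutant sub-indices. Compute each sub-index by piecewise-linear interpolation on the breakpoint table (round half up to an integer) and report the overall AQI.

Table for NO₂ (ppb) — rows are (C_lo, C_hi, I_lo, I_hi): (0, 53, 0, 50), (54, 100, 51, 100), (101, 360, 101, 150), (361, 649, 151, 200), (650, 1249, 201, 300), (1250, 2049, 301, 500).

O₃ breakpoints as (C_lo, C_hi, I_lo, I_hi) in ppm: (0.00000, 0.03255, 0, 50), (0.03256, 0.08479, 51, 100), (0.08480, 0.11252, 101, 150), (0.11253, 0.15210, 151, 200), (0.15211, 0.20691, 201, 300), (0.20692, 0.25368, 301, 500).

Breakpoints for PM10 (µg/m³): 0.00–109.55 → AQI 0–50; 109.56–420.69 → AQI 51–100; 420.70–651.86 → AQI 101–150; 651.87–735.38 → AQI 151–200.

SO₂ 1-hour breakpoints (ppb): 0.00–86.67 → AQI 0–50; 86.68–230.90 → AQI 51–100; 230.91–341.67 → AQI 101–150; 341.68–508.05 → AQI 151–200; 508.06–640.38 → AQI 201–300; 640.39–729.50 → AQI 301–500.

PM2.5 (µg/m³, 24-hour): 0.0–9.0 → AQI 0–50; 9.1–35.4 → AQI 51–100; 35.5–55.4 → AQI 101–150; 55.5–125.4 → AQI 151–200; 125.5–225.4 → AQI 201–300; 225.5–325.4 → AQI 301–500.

NO₂: 1124 ∈ [650, 1249] ↔ index [201, 300].
201 + (1124−650)·(300−201)/(1249−650) = 201 + 474·99/599 ≈ 279.34, so AQI = 279.
O₃: 0.16914 ∈ [0.15211, 0.20691] ↔ index [201, 300].
201 + (0.16914−0.15211)·(300−201)/(0.20691−0.15211) = 201 + 0.01703·99/0.05480 ≈ 231.77, so AQI = 232.
PM10 356.91: bracket 109.56–420.69 → index 51–100; slope 49/311.13, offset 247.35.
AQI = 51 + 49/311.13·247.35 ≈ 89.96 ⇒ 90.
SO₂: 531.44 ∈ [508.06, 640.38] ↔ index [201, 300].
201 + (531.44−508.06)·(300−201)/(640.38−508.06) = 201 + 23.38·99/132.32 ≈ 218.49, so AQI = 218.
PM2.5: 46.8 ∈ [35.5, 55.4] ↔ index [101, 150].
101 + (46.8−35.5)·(150−101)/(55.4−35.5) = 101 + 11.3·49/19.9 ≈ 128.82, so AQI = 129.
Sub-indices: NO₂→279, O₃→232, PM10→90, SO₂→218, PM2.5→129. Overall AQI = max = 279; dominant pollutant is NO₂.
AQI 279: Very Unhealthy.

279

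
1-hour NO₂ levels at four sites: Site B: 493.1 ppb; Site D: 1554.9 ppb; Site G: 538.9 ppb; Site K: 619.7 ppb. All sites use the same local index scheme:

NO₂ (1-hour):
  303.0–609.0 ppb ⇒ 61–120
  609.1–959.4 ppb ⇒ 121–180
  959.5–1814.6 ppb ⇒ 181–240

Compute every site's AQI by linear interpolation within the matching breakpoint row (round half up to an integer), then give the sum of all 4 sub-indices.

549

Site B 493.1: bracket 303.0–609.0 → index 61–120; slope 59/306.0, offset 190.1.
AQI = 61 + 59/306.0·190.1 ≈ 97.65 ⇒ 98.
Site D: row 959.5–1814.6 (AQI 181–240). (240−181)·(1554.9−959.5)/(1814.6−959.5) + 181 = 59·595.4/855.1 + 181 ≈ 222.08 → 222.
Site G: row 303.0–609.0 (AQI 61–120). (120−61)·(538.9−303.0)/(609.0−303.0) + 61 = 59·235.9/306.0 + 61 ≈ 106.48 → 106.
Site K: 619.7 ∈ [609.1, 959.4] ↔ index [121, 180].
121 + (619.7−609.1)·(180−121)/(959.4−609.1) = 121 + 10.6·59/350.3 ≈ 122.79, so AQI = 123.
AQIs: Site B=98, Site D=222, Site G=106, Site K=123. Sum = 98 + 222 + 106 + 123 = 549.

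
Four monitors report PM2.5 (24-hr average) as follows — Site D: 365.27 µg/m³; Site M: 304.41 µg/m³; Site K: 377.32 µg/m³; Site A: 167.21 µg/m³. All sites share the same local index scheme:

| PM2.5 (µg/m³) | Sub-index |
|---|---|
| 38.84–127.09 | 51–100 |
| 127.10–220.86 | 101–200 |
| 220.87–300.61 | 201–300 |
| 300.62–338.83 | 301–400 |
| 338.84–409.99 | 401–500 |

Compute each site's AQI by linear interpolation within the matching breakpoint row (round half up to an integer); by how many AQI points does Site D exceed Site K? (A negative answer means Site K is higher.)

-17

Site D: 365.27 lies in 338.84–409.99, so I_lo=401, I_hi=500, C_lo=338.84, C_hi=409.99.
(500−401)/(409.99−338.84) × (365.27−338.84) + 401 = 99/71.15 × 26.43 + 401 ≈ 437.78 → 438.
Site M: 304.41 ∈ [300.62, 338.83] ↔ index [301, 400].
301 + (304.41−300.62)·(400−301)/(338.83−300.62) = 301 + 3.79·99/38.21 ≈ 310.82, so AQI = 311.
Site K: row 338.84–409.99 (AQI 401–500). (500−401)·(377.32−338.84)/(409.99−338.84) + 401 = 99·38.48/71.15 + 401 ≈ 454.54 → 455.
Site A: 167.21 lies in 127.10–220.86, so I_lo=101, I_hi=200, C_lo=127.10, C_hi=220.86.
(200−101)/(220.86−127.10) × (167.21−127.10) + 101 = 99/93.76 × 40.11 + 101 ≈ 143.35 → 143.
AQIs: Site D=438, Site M=311, Site K=455, Site A=143. Site D (438) − Site K (455) = -17.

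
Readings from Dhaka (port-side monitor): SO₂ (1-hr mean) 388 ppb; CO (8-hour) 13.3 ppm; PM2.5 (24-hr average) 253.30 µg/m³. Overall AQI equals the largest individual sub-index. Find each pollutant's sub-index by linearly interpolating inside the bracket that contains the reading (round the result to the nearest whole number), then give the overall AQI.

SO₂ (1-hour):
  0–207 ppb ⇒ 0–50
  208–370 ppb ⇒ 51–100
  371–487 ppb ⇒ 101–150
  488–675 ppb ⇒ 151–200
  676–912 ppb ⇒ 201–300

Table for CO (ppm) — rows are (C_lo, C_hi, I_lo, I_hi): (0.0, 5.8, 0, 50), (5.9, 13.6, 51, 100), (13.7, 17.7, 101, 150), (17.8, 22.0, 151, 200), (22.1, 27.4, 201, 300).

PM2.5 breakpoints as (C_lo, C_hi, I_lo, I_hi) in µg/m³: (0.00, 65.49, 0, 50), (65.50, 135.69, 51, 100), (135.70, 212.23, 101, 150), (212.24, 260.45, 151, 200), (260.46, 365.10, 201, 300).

SO₂ 388: bracket 371–487 → index 101–150; slope 49/116, offset 17.
AQI = 101 + 49/116·17 ≈ 108.18 ⇒ 108.
CO: 13.3 ∈ [5.9, 13.6] ↔ index [51, 100].
51 + (13.3−5.9)·(100−51)/(13.6−5.9) = 51 + 7.4·49/7.7 ≈ 98.09, so AQI = 98.
PM2.5: 253.30 ∈ [212.24, 260.45] ↔ index [151, 200].
151 + (253.30−212.24)·(200−151)/(260.45−212.24) = 151 + 41.06·49/48.21 ≈ 192.73, so AQI = 193.
Sub-indices: SO₂→108, CO→98, PM2.5→193. Overall AQI = max = 193; dominant pollutant is PM2.5.

193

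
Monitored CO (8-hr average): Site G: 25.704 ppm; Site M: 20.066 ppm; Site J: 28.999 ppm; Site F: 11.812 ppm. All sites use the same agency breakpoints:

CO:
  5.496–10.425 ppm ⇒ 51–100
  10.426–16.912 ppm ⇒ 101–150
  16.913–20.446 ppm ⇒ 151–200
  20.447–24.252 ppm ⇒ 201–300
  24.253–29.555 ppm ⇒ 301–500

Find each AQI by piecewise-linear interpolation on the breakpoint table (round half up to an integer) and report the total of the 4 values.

1140

Site G: row 24.253–29.555 (AQI 301–500). (500−301)·(25.704−24.253)/(29.555−24.253) + 301 = 199·1.451/5.302 + 301 ≈ 355.46 → 355.
Site M: 20.066 ∈ [16.913, 20.446] ↔ index [151, 200].
151 + (20.066−16.913)·(200−151)/(20.446−16.913) = 151 + 3.153·49/3.533 ≈ 194.73, so AQI = 195.
Site J 28.999: bracket 24.253–29.555 → index 301–500; slope 199/5.302, offset 4.746.
AQI = 301 + 199/5.302·4.746 ≈ 479.13 ⇒ 479.
Site F: row 10.426–16.912 (AQI 101–150). (150−101)·(11.812−10.426)/(16.912−10.426) + 101 = 49·1.386/6.486 + 101 ≈ 111.47 → 111.
AQIs: Site G=355, Site M=195, Site J=479, Site F=111. Sum = 355 + 195 + 479 + 111 = 1140.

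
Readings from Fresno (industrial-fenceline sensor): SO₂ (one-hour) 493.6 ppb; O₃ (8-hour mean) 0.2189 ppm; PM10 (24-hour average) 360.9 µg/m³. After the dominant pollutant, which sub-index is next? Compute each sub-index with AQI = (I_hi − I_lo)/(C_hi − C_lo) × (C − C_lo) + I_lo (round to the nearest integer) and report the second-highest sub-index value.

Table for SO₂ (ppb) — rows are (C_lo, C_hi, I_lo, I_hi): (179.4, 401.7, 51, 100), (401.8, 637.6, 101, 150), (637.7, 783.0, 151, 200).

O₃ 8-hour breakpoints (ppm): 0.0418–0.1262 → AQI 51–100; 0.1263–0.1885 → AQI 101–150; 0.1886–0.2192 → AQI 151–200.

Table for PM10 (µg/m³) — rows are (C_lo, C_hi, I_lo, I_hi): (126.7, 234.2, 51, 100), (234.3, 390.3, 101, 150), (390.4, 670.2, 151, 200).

SO₂ 493.6: bracket 401.8–637.6 → index 101–150; slope 49/235.8, offset 91.8.
AQI = 101 + 49/235.8·91.8 ≈ 120.08 ⇒ 120.
O₃ 0.2189: bracket 0.1886–0.2192 → index 151–200; slope 49/0.0306, offset 0.0303.
AQI = 151 + 49/0.0306·0.0303 ≈ 199.52 ⇒ 200.
PM10 360.9: bracket 234.3–390.3 → index 101–150; slope 49/156.0, offset 126.6.
AQI = 101 + 49/156.0·126.6 ≈ 140.77 ⇒ 141.
Sub-indices: SO₂→120, O₃→200, PM10→141. Ranked high→low: 200, 141, 120. Second-highest sub-index = 141.

141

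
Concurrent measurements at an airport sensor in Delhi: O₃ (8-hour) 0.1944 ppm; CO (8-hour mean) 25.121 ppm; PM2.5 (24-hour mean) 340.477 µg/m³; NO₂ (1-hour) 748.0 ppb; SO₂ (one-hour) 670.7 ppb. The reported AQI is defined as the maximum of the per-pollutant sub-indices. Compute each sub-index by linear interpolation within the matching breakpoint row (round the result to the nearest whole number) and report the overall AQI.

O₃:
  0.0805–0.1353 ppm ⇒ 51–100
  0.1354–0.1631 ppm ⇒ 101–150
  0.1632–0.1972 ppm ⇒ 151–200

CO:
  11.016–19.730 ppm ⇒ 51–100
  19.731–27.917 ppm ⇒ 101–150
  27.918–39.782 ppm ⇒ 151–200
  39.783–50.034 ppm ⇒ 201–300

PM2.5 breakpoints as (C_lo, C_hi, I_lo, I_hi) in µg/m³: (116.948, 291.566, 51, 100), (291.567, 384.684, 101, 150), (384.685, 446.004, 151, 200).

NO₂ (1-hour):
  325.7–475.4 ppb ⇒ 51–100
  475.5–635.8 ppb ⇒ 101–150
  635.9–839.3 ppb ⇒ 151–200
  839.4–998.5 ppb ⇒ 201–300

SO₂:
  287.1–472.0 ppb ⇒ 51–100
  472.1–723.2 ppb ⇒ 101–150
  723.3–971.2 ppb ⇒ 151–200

196

O₃: 0.1944 ∈ [0.1632, 0.1972] ↔ index [151, 200].
151 + (0.1944−0.1632)·(200−151)/(0.1972−0.1632) = 151 + 0.0312·49/0.0340 ≈ 195.96, so AQI = 196.
CO: 25.121 ∈ [19.731, 27.917] ↔ index [101, 150].
101 + (25.121−19.731)·(150−101)/(27.917−19.731) = 101 + 5.390·49/8.186 ≈ 133.26, so AQI = 133.
PM2.5: row 291.567–384.684 (AQI 101–150). (150−101)·(340.477−291.567)/(384.684−291.567) + 101 = 49·48.910/93.117 + 101 ≈ 126.74 → 127.
NO₂: 748.0 ∈ [635.9, 839.3] ↔ index [151, 200].
151 + (748.0−635.9)·(200−151)/(839.3−635.9) = 151 + 112.1·49/203.4 ≈ 178.01, so AQI = 178.
SO₂: 670.7 lies in 472.1–723.2, so I_lo=101, I_hi=150, C_lo=472.1, C_hi=723.2.
(150−101)/(723.2−472.1) × (670.7−472.1) + 101 = 49/251.1 × 198.6 + 101 ≈ 139.76 → 140.
Sub-indices: O₃→196, CO→133, PM2.5→127, NO₂→178, SO₂→140. Overall AQI = max = 196; dominant pollutant is O₃.
AQI 196: Unhealthy.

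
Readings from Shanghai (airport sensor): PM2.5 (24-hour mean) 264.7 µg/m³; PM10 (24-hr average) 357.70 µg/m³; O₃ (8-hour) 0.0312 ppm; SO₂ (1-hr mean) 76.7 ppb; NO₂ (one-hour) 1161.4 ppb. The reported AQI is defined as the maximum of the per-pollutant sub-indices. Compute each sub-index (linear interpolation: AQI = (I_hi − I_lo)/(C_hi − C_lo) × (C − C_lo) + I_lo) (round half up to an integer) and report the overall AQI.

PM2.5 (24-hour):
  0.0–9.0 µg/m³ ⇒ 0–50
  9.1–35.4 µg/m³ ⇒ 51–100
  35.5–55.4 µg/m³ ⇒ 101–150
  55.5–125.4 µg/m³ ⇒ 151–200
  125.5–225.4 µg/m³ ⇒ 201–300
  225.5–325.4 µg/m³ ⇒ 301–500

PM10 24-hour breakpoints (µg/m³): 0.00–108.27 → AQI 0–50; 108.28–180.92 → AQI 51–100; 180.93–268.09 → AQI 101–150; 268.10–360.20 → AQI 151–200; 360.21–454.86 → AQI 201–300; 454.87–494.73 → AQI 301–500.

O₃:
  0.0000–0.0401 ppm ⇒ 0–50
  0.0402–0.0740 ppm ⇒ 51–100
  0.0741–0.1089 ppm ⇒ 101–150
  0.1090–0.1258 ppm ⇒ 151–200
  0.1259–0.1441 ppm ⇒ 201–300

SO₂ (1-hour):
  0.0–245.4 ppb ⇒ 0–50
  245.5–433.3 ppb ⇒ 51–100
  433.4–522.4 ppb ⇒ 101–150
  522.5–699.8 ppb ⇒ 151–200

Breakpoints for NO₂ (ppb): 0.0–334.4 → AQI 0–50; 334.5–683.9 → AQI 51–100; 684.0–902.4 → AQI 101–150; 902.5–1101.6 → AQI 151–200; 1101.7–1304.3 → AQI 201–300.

379

PM2.5: 264.7 lies in 225.5–325.4, so I_lo=301, I_hi=500, C_lo=225.5, C_hi=325.4.
(500−301)/(325.4−225.5) × (264.7−225.5) + 301 = 199/99.9 × 39.2 + 301 ≈ 379.09 → 379.
PM10 357.70: bracket 268.10–360.20 → index 151–200; slope 49/92.10, offset 89.60.
AQI = 151 + 49/92.10·89.60 ≈ 198.67 ⇒ 199.
O₃: 0.0312 lies in 0.0000–0.0401, so I_lo=0, I_hi=50, C_lo=0.0000, C_hi=0.0401.
(50−0)/(0.0401−0.0000) × (0.0312−0.0000) + 0 = 50/0.0401 × 0.0312 + 0 ≈ 38.90 → 39.
SO₂: 76.7 lies in 0.0–245.4, so I_lo=0, I_hi=50, C_lo=0.0, C_hi=245.4.
(50−0)/(245.4−0.0) × (76.7−0.0) + 0 = 50/245.4 × 76.7 + 0 ≈ 15.63 → 16.
NO₂ 1161.4: bracket 1101.7–1304.3 → index 201–300; slope 99/202.6, offset 59.7.
AQI = 201 + 99/202.6·59.7 ≈ 230.17 ⇒ 230.
Sub-indices: PM2.5→379, PM10→199, O₃→39, SO₂→16, NO₂→230. Overall AQI = max = 379; dominant pollutant is PM2.5.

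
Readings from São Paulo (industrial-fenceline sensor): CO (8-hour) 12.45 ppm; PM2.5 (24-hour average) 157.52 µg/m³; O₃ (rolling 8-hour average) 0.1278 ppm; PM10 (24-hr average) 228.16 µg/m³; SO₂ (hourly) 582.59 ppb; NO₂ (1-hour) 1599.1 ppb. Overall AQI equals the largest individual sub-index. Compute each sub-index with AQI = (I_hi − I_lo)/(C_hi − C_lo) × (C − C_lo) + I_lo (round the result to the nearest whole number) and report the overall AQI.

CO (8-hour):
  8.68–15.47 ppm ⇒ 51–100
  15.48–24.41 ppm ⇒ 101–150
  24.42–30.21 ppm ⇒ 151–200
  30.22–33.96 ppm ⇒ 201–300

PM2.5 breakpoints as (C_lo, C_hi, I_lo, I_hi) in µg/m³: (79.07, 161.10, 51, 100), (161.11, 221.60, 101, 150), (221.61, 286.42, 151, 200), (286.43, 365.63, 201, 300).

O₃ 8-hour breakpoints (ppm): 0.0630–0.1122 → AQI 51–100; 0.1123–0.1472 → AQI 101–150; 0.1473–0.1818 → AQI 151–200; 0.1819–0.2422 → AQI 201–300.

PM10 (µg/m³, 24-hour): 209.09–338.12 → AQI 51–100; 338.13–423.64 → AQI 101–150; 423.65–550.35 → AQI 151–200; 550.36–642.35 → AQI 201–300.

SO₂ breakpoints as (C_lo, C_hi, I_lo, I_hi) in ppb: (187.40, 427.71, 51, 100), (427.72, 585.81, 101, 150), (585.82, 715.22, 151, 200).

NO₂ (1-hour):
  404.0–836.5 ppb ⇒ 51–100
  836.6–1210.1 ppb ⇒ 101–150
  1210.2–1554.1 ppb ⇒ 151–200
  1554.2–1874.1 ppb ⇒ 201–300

215

CO 12.45: bracket 8.68–15.47 → index 51–100; slope 49/6.79, offset 3.77.
AQI = 51 + 49/6.79·3.77 ≈ 78.21 ⇒ 78.
PM2.5: 157.52 ∈ [79.07, 161.10] ↔ index [51, 100].
51 + (157.52−79.07)·(100−51)/(161.10−79.07) = 51 + 78.45·49/82.03 ≈ 97.86, so AQI = 98.
O₃ 0.1278: bracket 0.1123–0.1472 → index 101–150; slope 49/0.0349, offset 0.0155.
AQI = 101 + 49/0.0349·0.0155 ≈ 122.76 ⇒ 123.
PM10 228.16: bracket 209.09–338.12 → index 51–100; slope 49/129.03, offset 19.07.
AQI = 51 + 49/129.03·19.07 ≈ 58.24 ⇒ 58.
SO₂ 582.59: bracket 427.72–585.81 → index 101–150; slope 49/158.09, offset 154.87.
AQI = 101 + 49/158.09·154.87 ≈ 149.00 ⇒ 149.
NO₂: 1599.1 ∈ [1554.2, 1874.1] ↔ index [201, 300].
201 + (1599.1−1554.2)·(300−201)/(1874.1−1554.2) = 201 + 44.9·99/319.9 ≈ 214.90, so AQI = 215.
Sub-indices: CO→78, PM2.5→98, O₃→123, PM10→58, SO₂→149, NO₂→215. Overall AQI = max = 215; dominant pollutant is NO₂.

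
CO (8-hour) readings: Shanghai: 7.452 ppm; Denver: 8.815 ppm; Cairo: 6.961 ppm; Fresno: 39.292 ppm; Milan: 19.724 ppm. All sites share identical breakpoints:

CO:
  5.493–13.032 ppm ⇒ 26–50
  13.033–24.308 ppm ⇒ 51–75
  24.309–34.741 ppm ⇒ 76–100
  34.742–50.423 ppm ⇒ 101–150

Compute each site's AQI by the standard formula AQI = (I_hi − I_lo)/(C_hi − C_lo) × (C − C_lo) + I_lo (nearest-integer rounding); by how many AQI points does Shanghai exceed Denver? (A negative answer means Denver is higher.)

-5

Shanghai: 7.452 lies in 5.493–13.032, so I_lo=26, I_hi=50, C_lo=5.493, C_hi=13.032.
(50−26)/(13.032−5.493) × (7.452−5.493) + 26 = 24/7.539 × 1.959 + 26 ≈ 32.24 → 32.
Denver: 8.815 ∈ [5.493, 13.032] ↔ index [26, 50].
26 + (8.815−5.493)·(50−26)/(13.032−5.493) = 26 + 3.322·24/7.539 ≈ 36.58, so AQI = 37.
Cairo: 6.961 ∈ [5.493, 13.032] ↔ index [26, 50].
26 + (6.961−5.493)·(50−26)/(13.032−5.493) = 26 + 1.468·24/7.539 ≈ 30.67, so AQI = 31.
Fresno: 39.292 lies in 34.742–50.423, so I_lo=101, I_hi=150, C_lo=34.742, C_hi=50.423.
(150−101)/(50.423−34.742) × (39.292−34.742) + 101 = 49/15.681 × 4.550 + 101 ≈ 115.22 → 115.
Milan: 19.724 ∈ [13.033, 24.308] ↔ index [51, 75].
51 + (19.724−13.033)·(75−51)/(24.308−13.033) = 51 + 6.691·24/11.275 ≈ 65.24, so AQI = 65.
AQIs: Shanghai=32, Denver=37, Cairo=31, Fresno=115, Milan=65. Shanghai (32) − Denver (37) = -5.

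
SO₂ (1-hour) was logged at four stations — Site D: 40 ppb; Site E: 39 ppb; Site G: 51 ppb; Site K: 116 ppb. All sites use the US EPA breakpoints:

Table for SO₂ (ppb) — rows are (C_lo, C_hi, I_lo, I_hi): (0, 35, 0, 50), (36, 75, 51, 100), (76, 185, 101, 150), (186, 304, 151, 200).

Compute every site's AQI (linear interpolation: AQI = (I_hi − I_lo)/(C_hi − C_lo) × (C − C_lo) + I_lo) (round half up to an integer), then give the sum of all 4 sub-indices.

Site D: 40 ∈ [36, 75] ↔ index [51, 100].
51 + (40−36)·(100−51)/(75−36) = 51 + 4·49/39 ≈ 56.03, so AQI = 56.
Site E 39: bracket 36–75 → index 51–100; slope 49/39, offset 3.
AQI = 51 + 49/39·3 ≈ 54.77 ⇒ 55.
Site G: row 36–75 (AQI 51–100). (100−51)·(51−36)/(75−36) + 51 = 49·15/39 + 51 ≈ 69.85 → 70.
Site K 116: bracket 76–185 → index 101–150; slope 49/109, offset 40.
AQI = 101 + 49/109·40 ≈ 118.98 ⇒ 119.
AQIs: Site D=56, Site E=55, Site G=70, Site K=119. Sum = 56 + 55 + 70 + 119 = 300.

300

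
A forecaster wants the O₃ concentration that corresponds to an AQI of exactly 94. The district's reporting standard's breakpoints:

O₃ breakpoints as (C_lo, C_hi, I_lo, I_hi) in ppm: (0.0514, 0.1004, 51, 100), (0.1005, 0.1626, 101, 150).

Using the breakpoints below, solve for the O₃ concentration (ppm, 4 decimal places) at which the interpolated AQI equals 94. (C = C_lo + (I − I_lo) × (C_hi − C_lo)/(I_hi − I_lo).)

AQI 94 lies in the 51–100 band, which corresponds to 0.0514–0.1004 ppm.
C = 0.0514 + (94−51)×(0.1004−0.0514)/(100−51) = 0.0514 + 43×0.0490/49 ≈ 0.094400 ppm → 0.0944 ppm to 4 dp.

0.0944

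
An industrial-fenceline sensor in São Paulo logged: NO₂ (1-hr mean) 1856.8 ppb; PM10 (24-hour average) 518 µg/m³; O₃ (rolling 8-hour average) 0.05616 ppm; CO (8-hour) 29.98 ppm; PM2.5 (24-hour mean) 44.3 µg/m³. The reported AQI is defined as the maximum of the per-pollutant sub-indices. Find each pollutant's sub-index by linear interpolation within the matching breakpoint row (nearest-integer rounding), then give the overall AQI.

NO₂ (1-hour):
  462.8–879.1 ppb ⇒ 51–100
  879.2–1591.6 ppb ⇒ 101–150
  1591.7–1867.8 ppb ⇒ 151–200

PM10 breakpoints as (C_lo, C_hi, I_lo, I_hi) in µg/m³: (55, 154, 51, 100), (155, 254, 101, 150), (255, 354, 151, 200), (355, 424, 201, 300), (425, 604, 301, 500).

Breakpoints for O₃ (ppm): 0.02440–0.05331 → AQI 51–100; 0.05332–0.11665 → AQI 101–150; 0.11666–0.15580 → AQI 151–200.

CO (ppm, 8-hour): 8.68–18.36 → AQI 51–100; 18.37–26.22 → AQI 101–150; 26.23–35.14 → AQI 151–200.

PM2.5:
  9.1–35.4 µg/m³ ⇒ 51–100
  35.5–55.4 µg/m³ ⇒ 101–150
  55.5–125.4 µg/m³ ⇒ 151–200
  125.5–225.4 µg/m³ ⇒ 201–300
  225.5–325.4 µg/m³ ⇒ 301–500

NO₂: row 1591.7–1867.8 (AQI 151–200). (200−151)·(1856.8−1591.7)/(1867.8−1591.7) + 151 = 49·265.1/276.1 + 151 ≈ 198.05 → 198.
PM10 518: bracket 425–604 → index 301–500; slope 199/179, offset 93.
AQI = 301 + 199/179·93 ≈ 404.39 ⇒ 404.
O₃: row 0.05332–0.11665 (AQI 101–150). (150−101)·(0.05616−0.05332)/(0.11665−0.05332) + 101 = 49·0.00284/0.06333 + 101 ≈ 103.20 → 103.
CO: row 26.23–35.14 (AQI 151–200). (200−151)·(29.98−26.23)/(35.14−26.23) + 151 = 49·3.75/8.91 + 151 ≈ 171.62 → 172.
PM2.5: row 35.5–55.4 (AQI 101–150). (150−101)·(44.3−35.5)/(55.4−35.5) + 101 = 49·8.8/19.9 + 101 ≈ 122.67 → 123.
Sub-indices: NO₂→198, PM10→404, O₃→103, CO→172, PM2.5→123. Overall AQI = max = 404; dominant pollutant is PM10.

404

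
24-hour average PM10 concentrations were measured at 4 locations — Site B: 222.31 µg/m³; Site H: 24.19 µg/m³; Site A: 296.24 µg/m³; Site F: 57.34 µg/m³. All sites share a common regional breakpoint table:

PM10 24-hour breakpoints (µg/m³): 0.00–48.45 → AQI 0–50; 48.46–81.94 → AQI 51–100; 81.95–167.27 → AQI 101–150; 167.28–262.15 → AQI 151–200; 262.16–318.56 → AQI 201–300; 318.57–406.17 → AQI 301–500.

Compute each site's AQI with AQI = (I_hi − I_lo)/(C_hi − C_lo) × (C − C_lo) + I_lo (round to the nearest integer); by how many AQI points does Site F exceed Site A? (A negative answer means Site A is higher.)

Site B: 222.31 ∈ [167.28, 262.15] ↔ index [151, 200].
151 + (222.31−167.28)·(200−151)/(262.15−167.28) = 151 + 55.03·49/94.87 ≈ 179.42, so AQI = 179.
Site H: 24.19 ∈ [0.00, 48.45] ↔ index [0, 50].
0 + (24.19−0.00)·(50−0)/(48.45−0.00) = 0 + 24.19·50/48.45 ≈ 24.96, so AQI = 25.
Site A: 296.24 ∈ [262.16, 318.56] ↔ index [201, 300].
201 + (296.24−262.16)·(300−201)/(318.56−262.16) = 201 + 34.08·99/56.40 ≈ 260.82, so AQI = 261.
Site F: row 48.46–81.94 (AQI 51–100). (100−51)·(57.34−48.46)/(81.94−48.46) + 51 = 49·8.88/33.48 + 51 ≈ 64.00 → 64.
AQIs: Site B=179, Site H=25, Site A=261, Site F=64. Site F (64) − Site A (261) = -197.

-197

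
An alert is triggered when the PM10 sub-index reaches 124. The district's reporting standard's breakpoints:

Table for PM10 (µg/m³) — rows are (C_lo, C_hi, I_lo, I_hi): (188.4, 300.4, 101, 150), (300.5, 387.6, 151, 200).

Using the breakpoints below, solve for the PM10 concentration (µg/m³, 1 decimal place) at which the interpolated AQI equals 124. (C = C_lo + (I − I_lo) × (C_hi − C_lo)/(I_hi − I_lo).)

AQI 124 lies in the 101–150 band, which corresponds to 188.4–300.4 µg/m³.
C = 188.4 + (124−101)×(300.4−188.4)/(150−101) = 188.4 + 23×112.0/49 ≈ 240.971 µg/m³ → 241.0 µg/m³ to 1 dp.

241.0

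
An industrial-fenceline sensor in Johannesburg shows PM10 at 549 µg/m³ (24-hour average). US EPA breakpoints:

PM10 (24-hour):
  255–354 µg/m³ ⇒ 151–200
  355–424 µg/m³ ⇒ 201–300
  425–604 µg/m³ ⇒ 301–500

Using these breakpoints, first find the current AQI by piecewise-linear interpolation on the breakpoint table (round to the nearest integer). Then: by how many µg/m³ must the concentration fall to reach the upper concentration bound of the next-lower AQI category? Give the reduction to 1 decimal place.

PM10: row 425–604 (AQI 301–500). (500−301)·(549−425)/(604−425) + 301 = 199·124/179 + 301 ≈ 438.85 → 439.
Current AQI 439 is in the Hazardous range (301–500). The next-lower category tops out at AQI 300, whose upper concentration bound is 424 µg/m³.
Reduction needed = 549 − 424 = 125.0 µg/m³.

125.0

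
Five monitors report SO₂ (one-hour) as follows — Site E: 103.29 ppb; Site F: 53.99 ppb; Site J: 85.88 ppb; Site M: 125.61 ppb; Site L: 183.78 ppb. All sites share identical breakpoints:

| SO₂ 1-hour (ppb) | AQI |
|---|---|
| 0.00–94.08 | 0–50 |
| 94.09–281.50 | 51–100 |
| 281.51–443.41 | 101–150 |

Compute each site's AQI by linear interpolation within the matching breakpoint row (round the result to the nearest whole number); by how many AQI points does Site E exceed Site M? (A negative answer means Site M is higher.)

Site E: 103.29 lies in 94.09–281.50, so I_lo=51, I_hi=100, C_lo=94.09, C_hi=281.50.
(100−51)/(281.50−94.09) × (103.29−94.09) + 51 = 49/187.41 × 9.20 + 51 ≈ 53.41 → 53.
Site F 53.99: bracket 0.00–94.08 → index 0–50; slope 50/94.08, offset 53.99.
AQI = 0 + 50/94.08·53.99 ≈ 28.69 ⇒ 29.
Site J: 85.88 ∈ [0.00, 94.08] ↔ index [0, 50].
0 + (85.88−0.00)·(50−0)/(94.08−0.00) = 0 + 85.88·50/94.08 ≈ 45.64, so AQI = 46.
Site M: row 94.09–281.50 (AQI 51–100). (100−51)·(125.61−94.09)/(281.50−94.09) + 51 = 49·31.52/187.41 + 51 ≈ 59.24 → 59.
Site L: 183.78 ∈ [94.09, 281.50] ↔ index [51, 100].
51 + (183.78−94.09)·(100−51)/(281.50−94.09) = 51 + 89.69·49/187.41 ≈ 74.45, so AQI = 74.
AQIs: Site E=53, Site F=29, Site J=46, Site M=59, Site L=74. Site E (53) − Site M (59) = -6.

-6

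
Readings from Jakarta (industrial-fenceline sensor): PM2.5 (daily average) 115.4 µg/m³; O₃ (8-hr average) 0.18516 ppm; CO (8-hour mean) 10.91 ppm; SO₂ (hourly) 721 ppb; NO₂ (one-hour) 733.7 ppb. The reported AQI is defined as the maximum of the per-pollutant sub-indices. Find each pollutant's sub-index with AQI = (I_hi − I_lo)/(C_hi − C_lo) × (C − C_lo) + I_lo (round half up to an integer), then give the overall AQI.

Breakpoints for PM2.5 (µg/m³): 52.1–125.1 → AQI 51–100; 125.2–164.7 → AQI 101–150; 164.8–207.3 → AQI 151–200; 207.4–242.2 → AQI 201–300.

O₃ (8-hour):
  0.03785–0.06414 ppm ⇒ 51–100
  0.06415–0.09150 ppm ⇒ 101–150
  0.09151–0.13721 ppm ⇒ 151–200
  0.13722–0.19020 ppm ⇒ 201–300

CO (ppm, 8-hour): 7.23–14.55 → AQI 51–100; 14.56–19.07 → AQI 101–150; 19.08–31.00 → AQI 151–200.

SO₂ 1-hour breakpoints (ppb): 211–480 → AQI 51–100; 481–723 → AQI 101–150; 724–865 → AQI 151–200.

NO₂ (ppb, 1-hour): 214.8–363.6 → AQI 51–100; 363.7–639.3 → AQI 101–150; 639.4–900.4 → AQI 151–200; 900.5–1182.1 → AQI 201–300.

291

PM2.5: 115.4 lies in 52.1–125.1, so I_lo=51, I_hi=100, C_lo=52.1, C_hi=125.1.
(100−51)/(125.1−52.1) × (115.4−52.1) + 51 = 49/73.0 × 63.3 + 51 ≈ 93.49 → 93.
O₃: 0.18516 lies in 0.13722–0.19020, so I_lo=201, I_hi=300, C_lo=0.13722, C_hi=0.19020.
(300−201)/(0.19020−0.13722) × (0.18516−0.13722) + 201 = 99/0.05298 × 0.04794 + 201 ≈ 290.58 → 291.
CO: 10.91 lies in 7.23–14.55, so I_lo=51, I_hi=100, C_lo=7.23, C_hi=14.55.
(100−51)/(14.55−7.23) × (10.91−7.23) + 51 = 49/7.32 × 3.68 + 51 ≈ 75.63 → 76.
SO₂: row 481–723 (AQI 101–150). (150−101)·(721−481)/(723−481) + 101 = 49·240/242 + 101 ≈ 149.60 → 150.
NO₂: 733.7 lies in 639.4–900.4, so I_lo=151, I_hi=200, C_lo=639.4, C_hi=900.4.
(200−151)/(900.4−639.4) × (733.7−639.4) + 151 = 49/261.0 × 94.3 + 151 ≈ 168.70 → 169.
Sub-indices: PM2.5→93, O₃→291, CO→76, SO₂→150, NO₂→169. Overall AQI = max = 291; dominant pollutant is O₃.
AQI 291: Very Unhealthy.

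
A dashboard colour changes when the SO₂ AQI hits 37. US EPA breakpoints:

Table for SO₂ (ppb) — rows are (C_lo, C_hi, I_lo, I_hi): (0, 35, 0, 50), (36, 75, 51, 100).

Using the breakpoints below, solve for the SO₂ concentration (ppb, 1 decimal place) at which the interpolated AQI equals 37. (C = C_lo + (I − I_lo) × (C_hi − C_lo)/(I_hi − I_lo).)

25.9

AQI 37 lies in the 0–50 band, which corresponds to 0–35 ppb.
C = 0 + (37−0)×(35−0)/(50−0) = 0 + 37×35/50 ≈ 25.900 ppb → 25.9 ppb to 1 dp.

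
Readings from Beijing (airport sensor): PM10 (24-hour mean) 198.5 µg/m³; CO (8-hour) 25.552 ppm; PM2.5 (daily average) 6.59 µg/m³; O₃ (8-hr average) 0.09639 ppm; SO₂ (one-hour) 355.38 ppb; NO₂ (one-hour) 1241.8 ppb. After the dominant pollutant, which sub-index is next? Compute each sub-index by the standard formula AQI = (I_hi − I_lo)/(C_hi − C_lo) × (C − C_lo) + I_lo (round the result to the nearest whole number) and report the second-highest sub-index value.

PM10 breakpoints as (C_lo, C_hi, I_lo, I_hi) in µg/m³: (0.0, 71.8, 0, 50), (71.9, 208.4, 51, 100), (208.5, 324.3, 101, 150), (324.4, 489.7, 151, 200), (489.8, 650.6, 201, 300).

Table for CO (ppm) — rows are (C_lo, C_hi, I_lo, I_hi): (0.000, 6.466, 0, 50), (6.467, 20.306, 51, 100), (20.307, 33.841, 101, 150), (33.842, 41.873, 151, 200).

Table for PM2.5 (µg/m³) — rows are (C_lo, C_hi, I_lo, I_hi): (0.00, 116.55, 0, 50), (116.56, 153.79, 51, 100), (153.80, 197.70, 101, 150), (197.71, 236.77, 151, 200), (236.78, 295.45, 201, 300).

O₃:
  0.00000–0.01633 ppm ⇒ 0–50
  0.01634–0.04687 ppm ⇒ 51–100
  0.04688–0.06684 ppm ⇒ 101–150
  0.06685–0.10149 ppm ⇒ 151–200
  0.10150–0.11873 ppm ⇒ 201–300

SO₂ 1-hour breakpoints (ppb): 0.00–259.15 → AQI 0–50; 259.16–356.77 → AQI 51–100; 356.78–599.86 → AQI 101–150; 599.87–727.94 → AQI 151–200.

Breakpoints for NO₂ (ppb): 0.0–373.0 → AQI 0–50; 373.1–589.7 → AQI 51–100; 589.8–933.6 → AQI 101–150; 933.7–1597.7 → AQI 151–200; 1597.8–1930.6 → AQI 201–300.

174

PM10 198.5: bracket 71.9–208.4 → index 51–100; slope 49/136.5, offset 126.6.
AQI = 51 + 49/136.5·126.6 ≈ 96.45 ⇒ 96.
CO: row 20.307–33.841 (AQI 101–150). (150−101)·(25.552−20.307)/(33.841−20.307) + 101 = 49·5.245/13.534 + 101 ≈ 119.99 → 120.
PM2.5: 6.59 ∈ [0.00, 116.55] ↔ index [0, 50].
0 + (6.59−0.00)·(50−0)/(116.55−0.00) = 0 + 6.59·50/116.55 ≈ 2.83, so AQI = 3.
O₃: row 0.06685–0.10149 (AQI 151–200). (200−151)·(0.09639−0.06685)/(0.10149−0.06685) + 151 = 49·0.02954/0.03464 + 151 ≈ 192.79 → 193.
SO₂ 355.38: bracket 259.16–356.77 → index 51–100; slope 49/97.61, offset 96.22.
AQI = 51 + 49/97.61·96.22 ≈ 99.30 ⇒ 99.
NO₂ 1241.8: bracket 933.7–1597.7 → index 151–200; slope 49/664.0, offset 308.1.
AQI = 151 + 49/664.0·308.1 ≈ 173.74 ⇒ 174.
Sub-indices: PM10→96, CO→120, PM2.5→3, O₃→193, SO₂→99, NO₂→174. Ranked high→low: 193, 174, 120, 99, 96, 3. Second-highest sub-index = 174.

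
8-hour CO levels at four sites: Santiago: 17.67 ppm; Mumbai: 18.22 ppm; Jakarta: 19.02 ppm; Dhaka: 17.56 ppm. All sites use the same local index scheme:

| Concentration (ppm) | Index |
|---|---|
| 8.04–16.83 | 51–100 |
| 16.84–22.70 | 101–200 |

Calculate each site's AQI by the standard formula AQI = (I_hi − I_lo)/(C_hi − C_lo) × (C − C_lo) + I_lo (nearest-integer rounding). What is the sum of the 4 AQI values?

490

Santiago: 17.67 ∈ [16.84, 22.70] ↔ index [101, 200].
101 + (17.67−16.84)·(200−101)/(22.70−16.84) = 101 + 0.83·99/5.86 ≈ 115.02, so AQI = 115.
Mumbai: 18.22 ∈ [16.84, 22.70] ↔ index [101, 200].
101 + (18.22−16.84)·(200−101)/(22.70−16.84) = 101 + 1.38·99/5.86 ≈ 124.31, so AQI = 124.
Jakarta: row 16.84–22.70 (AQI 101–200). (200−101)·(19.02−16.84)/(22.70−16.84) + 101 = 99·2.18/5.86 + 101 ≈ 137.83 → 138.
Dhaka: row 16.84–22.70 (AQI 101–200). (200−101)·(17.56−16.84)/(22.70−16.84) + 101 = 99·0.72/5.86 + 101 ≈ 113.16 → 113.
AQIs: Santiago=115, Mumbai=124, Jakarta=138, Dhaka=113. Sum = 115 + 124 + 138 + 113 = 490.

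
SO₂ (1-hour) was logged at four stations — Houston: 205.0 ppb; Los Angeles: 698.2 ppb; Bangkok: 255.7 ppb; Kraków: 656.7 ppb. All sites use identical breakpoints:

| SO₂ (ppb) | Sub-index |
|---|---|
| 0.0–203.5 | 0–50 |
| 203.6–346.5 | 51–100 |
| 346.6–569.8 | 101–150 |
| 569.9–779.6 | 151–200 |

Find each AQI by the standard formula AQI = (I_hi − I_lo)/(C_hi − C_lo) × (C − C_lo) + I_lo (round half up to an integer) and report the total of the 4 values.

472

Houston: 205.0 lies in 203.6–346.5, so I_lo=51, I_hi=100, C_lo=203.6, C_hi=346.5.
(100−51)/(346.5−203.6) × (205.0−203.6) + 51 = 49/142.9 × 1.4 + 51 ≈ 51.48 → 51.
Los Angeles: 698.2 ∈ [569.9, 779.6] ↔ index [151, 200].
151 + (698.2−569.9)·(200−151)/(779.6−569.9) = 151 + 128.3·49/209.7 ≈ 180.98, so AQI = 181.
Bangkok: 255.7 ∈ [203.6, 346.5] ↔ index [51, 100].
51 + (255.7−203.6)·(100−51)/(346.5−203.6) = 51 + 52.1·49/142.9 ≈ 68.86, so AQI = 69.
Kraków: 656.7 lies in 569.9–779.6, so I_lo=151, I_hi=200, C_lo=569.9, C_hi=779.6.
(200−151)/(779.6−569.9) × (656.7−569.9) + 151 = 49/209.7 × 86.8 + 151 ≈ 171.28 → 171.
AQIs: Houston=51, Los Angeles=181, Bangkok=69, Kraków=171. Sum = 51 + 181 + 69 + 171 = 472.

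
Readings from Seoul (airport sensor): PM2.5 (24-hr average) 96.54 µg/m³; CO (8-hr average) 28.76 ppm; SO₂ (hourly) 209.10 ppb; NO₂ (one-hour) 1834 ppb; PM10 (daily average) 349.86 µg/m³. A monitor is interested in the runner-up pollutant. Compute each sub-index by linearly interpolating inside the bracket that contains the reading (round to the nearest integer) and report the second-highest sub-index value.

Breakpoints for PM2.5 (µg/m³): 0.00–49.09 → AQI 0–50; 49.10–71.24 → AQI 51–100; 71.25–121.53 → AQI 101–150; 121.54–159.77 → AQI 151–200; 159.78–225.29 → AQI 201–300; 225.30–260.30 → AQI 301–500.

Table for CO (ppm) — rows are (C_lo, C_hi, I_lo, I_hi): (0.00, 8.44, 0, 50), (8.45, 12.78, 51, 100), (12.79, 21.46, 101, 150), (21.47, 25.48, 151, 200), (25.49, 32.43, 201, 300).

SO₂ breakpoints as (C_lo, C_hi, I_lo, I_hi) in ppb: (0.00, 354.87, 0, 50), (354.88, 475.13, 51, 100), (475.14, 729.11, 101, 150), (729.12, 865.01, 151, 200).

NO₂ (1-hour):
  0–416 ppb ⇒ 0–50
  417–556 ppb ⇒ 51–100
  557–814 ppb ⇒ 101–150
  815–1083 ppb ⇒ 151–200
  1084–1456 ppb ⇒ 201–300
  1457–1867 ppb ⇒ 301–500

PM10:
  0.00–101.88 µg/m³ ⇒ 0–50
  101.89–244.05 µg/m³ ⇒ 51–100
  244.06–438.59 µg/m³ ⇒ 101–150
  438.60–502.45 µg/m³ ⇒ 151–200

PM2.5: 96.54 ∈ [71.25, 121.53] ↔ index [101, 150].
101 + (96.54−71.25)·(150−101)/(121.53−71.25) = 101 + 25.29·49/50.28 ≈ 125.65, so AQI = 126.
CO: row 25.49–32.43 (AQI 201–300). (300−201)·(28.76−25.49)/(32.43−25.49) + 201 = 99·3.27/6.94 + 201 ≈ 247.65 → 248.
SO₂ 209.10: bracket 0.00–354.87 → index 0–50; slope 50/354.87, offset 209.10.
AQI = 0 + 50/354.87·209.10 ≈ 29.46 ⇒ 29.
NO₂ 1834: bracket 1457–1867 → index 301–500; slope 199/410, offset 377.
AQI = 301 + 199/410·377 ≈ 483.98 ⇒ 484.
PM10 349.86: bracket 244.06–438.59 → index 101–150; slope 49/194.53, offset 105.80.
AQI = 101 + 49/194.53·105.80 ≈ 127.65 ⇒ 128.
Sub-indices: PM2.5→126, CO→248, SO₂→29, NO₂→484, PM10→128. Ranked high→low: 484, 248, 128, 126, 29. Second-highest sub-index = 248.

248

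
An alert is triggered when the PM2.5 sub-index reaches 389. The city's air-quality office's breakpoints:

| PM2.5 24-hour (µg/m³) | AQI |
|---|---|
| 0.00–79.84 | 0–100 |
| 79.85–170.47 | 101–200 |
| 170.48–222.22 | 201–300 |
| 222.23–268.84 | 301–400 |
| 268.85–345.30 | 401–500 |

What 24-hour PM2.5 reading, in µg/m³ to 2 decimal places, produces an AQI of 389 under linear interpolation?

263.66

AQI 389 lies in the 301–400 band, which corresponds to 222.23–268.84 µg/m³.
C = 222.23 + (389−301)×(268.84−222.23)/(400−301) = 222.23 + 88×46.61/99 ≈ 263.6611 µg/m³ → 263.66 µg/m³ to 2 dp.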